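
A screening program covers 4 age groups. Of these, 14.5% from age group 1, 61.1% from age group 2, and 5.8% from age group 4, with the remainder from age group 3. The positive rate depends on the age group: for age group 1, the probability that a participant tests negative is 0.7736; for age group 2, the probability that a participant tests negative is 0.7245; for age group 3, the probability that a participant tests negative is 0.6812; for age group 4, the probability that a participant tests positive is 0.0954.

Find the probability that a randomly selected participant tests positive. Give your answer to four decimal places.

0.2660

P(3) = 1 − (0.145 + 0.611 + 0.058) = 0.186.
P(T|1) = 1 − 0.7736 = 0.2264.
P(T|2) = 1 − 0.7245 = 0.2755.
P(T|3) = 1 − 0.6812 = 0.3188.
P(T) = P(T|1)·P(1) + P(T|2)·P(2) + P(T|3)·P(3) + P(T|4)·P(4)
      = 0.2264·0.145 + 0.2755·0.611 + 0.3188·0.186 + 0.0954·0.058
      = 0.032828 + 0.1683305 + 0.0592968 + 0.0055332 = 0.2659885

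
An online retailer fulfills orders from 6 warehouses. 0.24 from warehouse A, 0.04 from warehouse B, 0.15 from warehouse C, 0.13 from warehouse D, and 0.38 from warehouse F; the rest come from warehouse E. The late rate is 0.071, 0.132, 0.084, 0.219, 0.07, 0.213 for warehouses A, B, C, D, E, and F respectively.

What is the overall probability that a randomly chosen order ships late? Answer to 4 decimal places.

0.1485

P(E) = 1 − (0.24 + 0.04 + 0.15 + 0.13 + 0.38) = 0.06.
By the law of total probability,
P(L) = P(L|A)·P(A) + P(L|B)·P(B) + P(L|C)·P(C) + P(L|D)·P(D) + P(L|E)·P(E) + P(L|F)·P(F)
      = 0.071·0.24 + 0.132·0.04 + 0.084·0.15 + 0.219·0.13 + 0.07·0.06 + 0.213·0.38
      = 0.01704 + 0.00528 + 0.0126 + 0.02847 + 0.0042 + 0.08094 = 0.14853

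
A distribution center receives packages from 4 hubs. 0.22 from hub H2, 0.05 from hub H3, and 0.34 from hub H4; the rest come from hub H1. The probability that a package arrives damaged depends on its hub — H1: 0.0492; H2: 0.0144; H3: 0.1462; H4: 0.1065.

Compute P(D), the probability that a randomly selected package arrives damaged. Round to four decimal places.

P(D) ≈ 0.0659

P(H1) = 1 − (0.22 + 0.05 + 0.34) = 0.39.
P(D) = P(D|H1)·P(H1) + P(D|H2)·P(H2) + P(D|H3)·P(H3) + P(D|H4)·P(H4)
      = 0.0492·0.39 + 0.0144·0.22 + 0.1462·0.05 + 0.1065·0.34
      = 0.019188 + 0.003168 + 0.00731 + 0.03621 = 0.065876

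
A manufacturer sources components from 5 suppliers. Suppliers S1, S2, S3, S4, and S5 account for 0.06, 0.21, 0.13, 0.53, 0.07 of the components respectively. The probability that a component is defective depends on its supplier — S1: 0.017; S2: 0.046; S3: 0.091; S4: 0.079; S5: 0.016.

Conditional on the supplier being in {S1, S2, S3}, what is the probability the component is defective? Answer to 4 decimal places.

P(D|S) ≈ 0.0563

Let S = {S1, S2, S3}.
P(S) = 0.06 + 0.21 + 0.13 = 0.4.
P(D ∩ S) = 0.017·0.06 + 0.046·0.21 + 0.091·0.13 = 0.00102 + 0.00966 + 0.01183 = 0.02251.
P(D | S) = 0.02251 / 0.4 = 0.056275…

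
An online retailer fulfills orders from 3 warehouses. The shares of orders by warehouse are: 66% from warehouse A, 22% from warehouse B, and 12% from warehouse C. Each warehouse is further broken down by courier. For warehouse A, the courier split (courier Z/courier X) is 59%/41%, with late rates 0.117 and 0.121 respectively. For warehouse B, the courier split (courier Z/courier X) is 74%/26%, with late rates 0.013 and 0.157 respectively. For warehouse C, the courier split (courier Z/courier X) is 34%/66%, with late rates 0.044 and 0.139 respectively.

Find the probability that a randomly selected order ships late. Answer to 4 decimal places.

P(L|A) = 0.59·0.117 + 0.41·0.121 = 0.06903 + 0.04961 = 0.11864
P(L|B) = 0.74·0.013 + 0.26·0.157 = 0.00962 + 0.04082 = 0.05044
P(L|C) = 0.34·0.044 + 0.66·0.139 = 0.01496 + 0.09174 = 0.1067
By total probability over the outer partition,
P(L) = 0.66·0.11864 + 0.22·0.05044 + 0.12·0.1067
      = 0.0783024 + 0.0110968 + 0.012804 = 0.1022032

0.1022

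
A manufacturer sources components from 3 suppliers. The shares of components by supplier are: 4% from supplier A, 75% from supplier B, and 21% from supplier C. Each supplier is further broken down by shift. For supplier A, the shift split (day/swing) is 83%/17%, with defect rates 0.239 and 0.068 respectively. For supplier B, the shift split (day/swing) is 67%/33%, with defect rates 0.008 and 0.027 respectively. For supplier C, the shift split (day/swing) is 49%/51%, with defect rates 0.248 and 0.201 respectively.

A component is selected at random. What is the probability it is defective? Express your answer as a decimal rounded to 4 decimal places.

0.0661

P(D|A) = 0.83·0.239 + 0.17·0.068 = 0.19837 + 0.01156 = 0.20993
P(D|B) = 0.67·0.008 + 0.33·0.027 = 0.00536 + 0.00891 = 0.01427
P(D|C) = 0.49·0.248 + 0.51·0.201 = 0.12152 + 0.10251 = 0.22403
By total probability over the outer partition,
P(D) = 0.04·0.20993 + 0.75·0.01427 + 0.21·0.22403
      = 0.0083972 + 0.0107025 + 0.0470463 = 0.066146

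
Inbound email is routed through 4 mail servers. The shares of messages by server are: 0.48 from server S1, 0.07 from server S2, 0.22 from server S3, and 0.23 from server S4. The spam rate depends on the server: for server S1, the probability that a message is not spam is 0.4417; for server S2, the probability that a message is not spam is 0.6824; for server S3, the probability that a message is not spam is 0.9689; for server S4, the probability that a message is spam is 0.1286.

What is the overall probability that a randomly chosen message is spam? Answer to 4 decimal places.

P(S|S1) = 1 − 0.4417 = 0.5583.
P(S|S2) = 1 − 0.6824 = 0.3176.
P(S|S3) = 1 − 0.9689 = 0.0311.
By the law of total probability,
P(S) = P(S|S1)·P(S1) + P(S|S2)·P(S2) + P(S|S3)·P(S3) + P(S|S4)·P(S4)
      = 0.5583·0.48 + 0.3176·0.07 + 0.0311·0.22 + 0.1286·0.23
      = 0.267984 + 0.022232 + 0.006842 + 0.029578 = 0.326636

P(S) ≈ 0.3266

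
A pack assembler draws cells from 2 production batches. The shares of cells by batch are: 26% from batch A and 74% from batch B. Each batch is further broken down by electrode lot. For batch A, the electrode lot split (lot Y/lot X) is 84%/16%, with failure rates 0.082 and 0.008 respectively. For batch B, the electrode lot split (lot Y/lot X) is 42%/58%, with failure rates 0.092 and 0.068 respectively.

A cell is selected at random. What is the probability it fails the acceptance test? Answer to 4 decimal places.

0.0760

P(F|A) = 0.84·0.082 + 0.16·0.008 = 0.06888 + 0.00128 = 0.07016
P(F|B) = 0.42·0.092 + 0.58·0.068 = 0.03864 + 0.03944 = 0.07808
Then overall,
P(F) = 0.26·0.07016 + 0.74·0.07808
      = 0.0182416 + 0.0577792 = 0.0760208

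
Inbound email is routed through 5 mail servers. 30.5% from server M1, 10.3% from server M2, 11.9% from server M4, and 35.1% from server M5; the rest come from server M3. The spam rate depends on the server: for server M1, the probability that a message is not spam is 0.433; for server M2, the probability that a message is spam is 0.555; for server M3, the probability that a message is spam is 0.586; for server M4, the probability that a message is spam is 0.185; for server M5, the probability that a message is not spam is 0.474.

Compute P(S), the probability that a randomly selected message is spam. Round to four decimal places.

0.5082

P(M3) = 1 − (0.305 + 0.103 + 0.119 + 0.351) = 0.122.
P(S|M1) = 1 − 0.433 = 0.567.
P(S|M5) = 1 − 0.474 = 0.526.
P(S) = P(S|M1)·P(M1) + P(S|M2)·P(M2) + P(S|M3)·P(M3) + P(S|M4)·P(M4) + P(S|M5)·P(M5)
      = 0.567·0.305 + 0.555·0.103 + 0.586·0.122 + 0.185·0.119 + 0.526·0.351
      = 0.172935 + 0.057165 + 0.071492 + 0.022015 + 0.184626 = 0.508233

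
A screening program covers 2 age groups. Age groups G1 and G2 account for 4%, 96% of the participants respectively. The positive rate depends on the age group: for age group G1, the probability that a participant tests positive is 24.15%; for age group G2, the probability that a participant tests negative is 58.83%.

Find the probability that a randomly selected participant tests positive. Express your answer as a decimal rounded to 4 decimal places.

0.4049

P(T|G2) = 1 − 0.5883 = 0.4117.
P(T) = P(T|G1)·P(G1) + P(T|G2)·P(G2)
      = 0.2415·0.04 + 0.4117·0.96
      = 0.00966 + 0.395232 = 0.404892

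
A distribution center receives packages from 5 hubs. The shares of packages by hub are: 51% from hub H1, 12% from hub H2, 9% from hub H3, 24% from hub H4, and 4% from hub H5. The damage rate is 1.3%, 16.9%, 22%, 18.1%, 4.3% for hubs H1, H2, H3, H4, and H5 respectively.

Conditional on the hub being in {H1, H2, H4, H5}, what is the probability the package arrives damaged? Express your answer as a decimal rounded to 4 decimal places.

0.0792

Let S = {H1, H2, H4, H5}.
P(S) = 0.51 + 0.12 + 0.24 + 0.04 = 0.91.
P(D ∩ S) = 0.013·0.51 + 0.169·0.12 + 0.181·0.24 + 0.043·0.04 = 0.00663 + 0.02028 + 0.04344 + 0.00172 = 0.07207.
P(D | S) = 0.07207 / 0.91 = 0.079198…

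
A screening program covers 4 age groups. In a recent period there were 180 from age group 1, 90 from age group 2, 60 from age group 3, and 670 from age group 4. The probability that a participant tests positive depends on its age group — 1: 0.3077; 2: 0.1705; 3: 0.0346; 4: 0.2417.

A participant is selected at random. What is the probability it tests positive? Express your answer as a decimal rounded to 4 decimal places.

Total: 180 + 90 + 60 + 670 = 1000.
P(1) = 180/1000 = 0.18. P(2) = 90/1000 = 0.09. P(3) = 60/1000 = 0.06. P(4) = 670/1000 = 0.67.
P(T) = P(T|1)·P(1) + P(T|2)·P(2) + P(T|3)·P(3) + P(T|4)·P(4)
      = 0.3077·0.18 + 0.1705·0.09 + 0.0346·0.06 + 0.2417·0.67
      = 0.055386 + 0.015345 + 0.002076 + 0.161939 = 0.234746

P(T) ≈ 0.2347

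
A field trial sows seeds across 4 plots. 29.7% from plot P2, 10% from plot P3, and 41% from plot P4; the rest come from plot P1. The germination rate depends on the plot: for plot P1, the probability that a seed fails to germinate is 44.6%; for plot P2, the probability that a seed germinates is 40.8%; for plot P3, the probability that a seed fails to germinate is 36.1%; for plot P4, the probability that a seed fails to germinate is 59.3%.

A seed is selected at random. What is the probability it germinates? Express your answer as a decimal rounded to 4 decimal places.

P(G) ≈ 0.4589

P(P1) = 1 − (0.297 + 0.1 + 0.41) = 0.193.
P(G|P1) = 1 − 0.446 = 0.554.
P(G|P3) = 1 − 0.361 = 0.639.
P(G|P4) = 1 − 0.593 = 0.407.
Summing over the partition,
P(G) = P(G|P1)·P(P1) + P(G|P2)·P(P2) + P(G|P3)·P(P3) + P(G|P4)·P(P4)
      = 0.554·0.193 + 0.408·0.297 + 0.639·0.1 + 0.407·0.41
      = 0.106922 + 0.121176 + 0.0639 + 0.16687 = 0.458868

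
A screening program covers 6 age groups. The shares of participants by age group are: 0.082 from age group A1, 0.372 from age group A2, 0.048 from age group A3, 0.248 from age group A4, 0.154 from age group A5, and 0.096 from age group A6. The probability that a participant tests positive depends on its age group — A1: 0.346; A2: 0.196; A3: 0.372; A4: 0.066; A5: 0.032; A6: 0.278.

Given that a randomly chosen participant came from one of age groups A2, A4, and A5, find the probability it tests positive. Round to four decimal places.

0.1217

Let S = {A2, A4, A5}.
P(S) = 0.372 + 0.248 + 0.154 = 0.774.
P(T ∩ S) = 0.196·0.372 + 0.066·0.248 + 0.032·0.154 = 0.072912 + 0.016368 + 0.004928 = 0.094208.
P(T | S) = 0.094208 / 0.774 = 0.121716…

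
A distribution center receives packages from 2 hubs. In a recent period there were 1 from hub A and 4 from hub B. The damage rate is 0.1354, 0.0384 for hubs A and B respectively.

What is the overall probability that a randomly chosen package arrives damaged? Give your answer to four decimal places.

0.0578

Total: 1 + 4 = 5.
P(A) = 1/5 = 0.2. P(B) = 4/5 = 0.8.
By the law of total probability,
P(D) = P(D|A)·P(A) + P(D|B)·P(B)
      = 0.1354·0.2 + 0.0384·0.8
      = 0.02708 + 0.03072 = 0.0578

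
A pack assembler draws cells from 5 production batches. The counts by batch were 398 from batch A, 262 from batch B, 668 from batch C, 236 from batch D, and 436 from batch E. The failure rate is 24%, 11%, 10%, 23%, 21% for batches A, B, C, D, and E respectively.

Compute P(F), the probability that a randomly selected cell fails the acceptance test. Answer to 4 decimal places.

Total: 398 + 262 + 668 + 236 + 436 = 2000.
P(A) = 398/2000 = 0.199. P(B) = 262/2000 = 0.131. P(C) = 668/2000 = 0.334. P(D) = 236/2000 = 0.118. P(E) = 436/2000 = 0.218.
P(F) = P(F|A)·P(A) + P(F|B)·P(B) + P(F|C)·P(C) + P(F|D)·P(D) + P(F|E)·P(E)
      = 0.24·0.199 + 0.11·0.131 + 0.1·0.334 + 0.23·0.118 + 0.21·0.218
      = 0.04776 + 0.01441 + 0.0334 + 0.02714 + 0.04578 = 0.16849

P(F) ≈ 0.1685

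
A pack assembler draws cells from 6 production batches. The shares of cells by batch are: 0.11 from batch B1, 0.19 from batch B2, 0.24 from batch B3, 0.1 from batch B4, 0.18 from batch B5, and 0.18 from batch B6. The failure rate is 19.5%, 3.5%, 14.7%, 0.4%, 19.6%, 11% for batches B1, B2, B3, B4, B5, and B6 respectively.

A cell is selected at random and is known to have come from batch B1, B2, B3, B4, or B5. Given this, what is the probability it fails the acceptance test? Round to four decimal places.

Let S = {B1, B2, B3, B4, B5}.
P(S) = 0.11 + 0.19 + 0.24 + 0.1 + 0.18 = 0.82.
P(F ∩ S) = 0.195·0.11 + 0.035·0.19 + 0.147·0.24 + 0.004·0.1 + 0.196·0.18 = 0.02145 + 0.00665 + 0.03528 + 0.0004 + 0.03528 = 0.09906.
P(F | S) = 0.09906 / 0.82 = 0.120805…

0.1208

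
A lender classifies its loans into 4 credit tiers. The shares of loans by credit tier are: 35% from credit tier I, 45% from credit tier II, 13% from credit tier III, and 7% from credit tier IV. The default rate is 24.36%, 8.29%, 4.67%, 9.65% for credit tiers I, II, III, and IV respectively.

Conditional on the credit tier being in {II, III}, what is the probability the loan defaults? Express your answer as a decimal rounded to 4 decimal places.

Let S = {II, III}.
P(S) = 0.45 + 0.13 = 0.58.
P(D ∩ S) = 0.0829·0.45 + 0.0467·0.13 = 0.037305 + 0.006071 = 0.043376.
P(D | S) = 0.043376 / 0.58 = 0.074786…

0.0748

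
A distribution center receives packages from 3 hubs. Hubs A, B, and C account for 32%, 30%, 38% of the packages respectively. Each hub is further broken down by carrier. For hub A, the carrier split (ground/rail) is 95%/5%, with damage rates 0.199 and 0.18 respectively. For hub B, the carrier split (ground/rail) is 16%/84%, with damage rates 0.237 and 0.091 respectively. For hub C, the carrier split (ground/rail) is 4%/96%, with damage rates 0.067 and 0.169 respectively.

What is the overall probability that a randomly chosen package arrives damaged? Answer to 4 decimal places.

0.1604

P(D|A) = 0.95·0.199 + 0.05·0.18 = 0.18905 + 0.009 = 0.19805
P(D|B) = 0.16·0.237 + 0.84·0.091 = 0.03792 + 0.07644 = 0.11436
P(D|C) = 0.04·0.067 + 0.96·0.169 = 0.00268 + 0.16224 = 0.16492
By total probability over the outer partition,
P(D) = 0.32·0.19805 + 0.3·0.11436 + 0.38·0.16492
      = 0.063376 + 0.034308 + 0.0626696 = 0.1603536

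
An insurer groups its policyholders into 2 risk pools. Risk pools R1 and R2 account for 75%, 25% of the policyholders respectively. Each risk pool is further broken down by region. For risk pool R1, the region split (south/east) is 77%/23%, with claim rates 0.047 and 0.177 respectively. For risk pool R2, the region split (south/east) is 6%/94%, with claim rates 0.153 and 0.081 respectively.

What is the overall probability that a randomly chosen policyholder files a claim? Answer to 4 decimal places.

P(C) ≈ 0.0790

P(C|R1) = 0.77·0.047 + 0.23·0.177 = 0.03619 + 0.04071 = 0.0769
P(C|R2) = 0.06·0.153 + 0.94·0.081 = 0.00918 + 0.07614 = 0.08532
Then overall,
P(C) = 0.75·0.0769 + 0.25·0.08532
      = 0.057675 + 0.02133 = 0.079005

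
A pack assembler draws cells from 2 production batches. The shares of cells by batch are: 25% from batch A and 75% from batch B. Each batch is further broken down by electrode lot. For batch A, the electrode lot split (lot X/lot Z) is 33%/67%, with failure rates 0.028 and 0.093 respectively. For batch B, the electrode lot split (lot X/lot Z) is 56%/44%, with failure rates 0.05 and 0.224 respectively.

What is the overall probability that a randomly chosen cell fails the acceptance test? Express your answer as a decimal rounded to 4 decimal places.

0.1128

P(F|A) = 0.33·0.028 + 0.67·0.093 = 0.00924 + 0.06231 = 0.07155
P(F|B) = 0.56·0.05 + 0.44·0.224 = 0.028 + 0.09856 = 0.12656
Then overall,
P(F) = 0.25·0.07155 + 0.75·0.12656
      = 0.0178875 + 0.09492 = 0.1128075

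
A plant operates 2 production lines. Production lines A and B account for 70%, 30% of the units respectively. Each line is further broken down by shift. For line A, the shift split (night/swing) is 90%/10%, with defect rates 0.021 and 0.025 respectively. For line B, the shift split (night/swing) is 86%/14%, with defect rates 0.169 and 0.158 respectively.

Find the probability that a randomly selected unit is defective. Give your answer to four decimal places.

0.0652

P(D|A) = 0.9·0.021 + 0.1·0.025 = 0.0189 + 0.0025 = 0.0214
P(D|B) = 0.86·0.169 + 0.14·0.158 = 0.14534 + 0.02212 = 0.16746
Then overall,
P(D) = 0.7·0.0214 + 0.3·0.16746
      = 0.01498 + 0.050238 = 0.065218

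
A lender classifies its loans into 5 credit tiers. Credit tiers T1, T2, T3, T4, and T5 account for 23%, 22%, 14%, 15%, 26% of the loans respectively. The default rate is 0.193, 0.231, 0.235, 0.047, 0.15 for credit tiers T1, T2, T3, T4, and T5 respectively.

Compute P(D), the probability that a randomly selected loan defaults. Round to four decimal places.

P(D) = P(D|T1)·P(T1) + P(D|T2)·P(T2) + P(D|T3)·P(T3) + P(D|T4)·P(T4) + P(D|T5)·P(T5)
      = 0.193·0.23 + 0.231·0.22 + 0.235·0.14 + 0.047·0.15 + 0.15·0.26
      = 0.04439 + 0.05082 + 0.0329 + 0.00705 + 0.039 = 0.17416

0.1742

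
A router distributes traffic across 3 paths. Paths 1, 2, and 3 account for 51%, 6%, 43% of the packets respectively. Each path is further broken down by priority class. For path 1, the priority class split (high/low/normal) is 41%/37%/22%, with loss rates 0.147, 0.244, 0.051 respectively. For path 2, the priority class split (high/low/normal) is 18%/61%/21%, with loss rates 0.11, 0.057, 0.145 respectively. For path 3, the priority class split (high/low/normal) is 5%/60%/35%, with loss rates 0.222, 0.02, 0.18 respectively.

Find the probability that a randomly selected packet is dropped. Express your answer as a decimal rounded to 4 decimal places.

P(L) ≈ 0.1246

P(L|1) = 0.41·0.147 + 0.37·0.244 + 0.22·0.051 = 0.06027 + 0.09028 + 0.01122 = 0.16177
P(L|2) = 0.18·0.11 + 0.61·0.057 + 0.21·0.145 = 0.0198 + 0.03477 + 0.03045 = 0.08502
P(L|3) = 0.05·0.222 + 0.6·0.02 + 0.35·0.18 = 0.0111 + 0.012 + 0.063 = 0.0861
Then overall,
P(L) = 0.51·0.16177 + 0.06·0.08502 + 0.43·0.0861
      = 0.0825027 + 0.0051012 + 0.037023 = 0.1246269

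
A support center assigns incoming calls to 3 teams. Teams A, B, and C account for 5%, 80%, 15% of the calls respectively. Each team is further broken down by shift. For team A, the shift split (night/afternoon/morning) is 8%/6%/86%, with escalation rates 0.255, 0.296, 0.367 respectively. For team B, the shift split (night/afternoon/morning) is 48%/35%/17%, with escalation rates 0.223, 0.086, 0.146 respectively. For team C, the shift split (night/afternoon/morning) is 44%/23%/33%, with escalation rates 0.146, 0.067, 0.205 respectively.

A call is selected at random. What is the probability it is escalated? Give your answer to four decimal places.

P(E) ≈ 0.1694

P(E|A) = 0.08·0.255 + 0.06·0.296 + 0.86·0.367 = 0.0204 + 0.01776 + 0.31562 = 0.35378
P(E|B) = 0.48·0.223 + 0.35·0.086 + 0.17·0.146 = 0.10704 + 0.0301 + 0.02482 = 0.16196
P(E|C) = 0.44·0.146 + 0.23·0.067 + 0.33·0.205 = 0.06424 + 0.01541 + 0.06765 = 0.1473
By total probability over the outer partition,
P(E) = 0.05·0.35378 + 0.8·0.16196 + 0.15·0.1473
      = 0.017689 + 0.129568 + 0.022095 = 0.169352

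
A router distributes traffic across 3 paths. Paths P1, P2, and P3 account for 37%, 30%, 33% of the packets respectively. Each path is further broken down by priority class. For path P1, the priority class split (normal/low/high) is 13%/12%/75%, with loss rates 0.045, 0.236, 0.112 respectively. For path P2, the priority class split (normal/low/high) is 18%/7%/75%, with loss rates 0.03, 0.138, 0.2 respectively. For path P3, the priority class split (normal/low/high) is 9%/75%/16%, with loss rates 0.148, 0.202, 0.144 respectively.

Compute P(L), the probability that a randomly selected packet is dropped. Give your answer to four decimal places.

P(L|P1) = 0.13·0.045 + 0.12·0.236 + 0.75·0.112 = 0.00585 + 0.02832 + 0.084 = 0.11817
P(L|P2) = 0.18·0.03 + 0.07·0.138 + 0.75·0.2 = 0.0054 + 0.00966 + 0.15 = 0.16506
P(L|P3) = 0.09·0.148 + 0.75·0.202 + 0.16·0.144 = 0.01332 + 0.1515 + 0.02304 = 0.18786
Then overall,
P(L) = 0.37·0.11817 + 0.3·0.16506 + 0.33·0.18786
      = 0.0437229 + 0.049518 + 0.0619938 = 0.1552347

P(L) ≈ 0.1552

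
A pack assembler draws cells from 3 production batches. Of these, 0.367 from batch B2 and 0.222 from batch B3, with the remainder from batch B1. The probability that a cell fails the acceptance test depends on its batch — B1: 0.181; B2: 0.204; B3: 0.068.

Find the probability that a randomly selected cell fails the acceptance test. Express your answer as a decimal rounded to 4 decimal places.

P(F) ≈ 0.1644

P(B1) = 1 − (0.367 + 0.222) = 0.411.
Summing over the partition,
P(F) = P(F|B1)·P(B1) + P(F|B2)·P(B2) + P(F|B3)·P(B3)
      = 0.181·0.411 + 0.204·0.367 + 0.068·0.222
      = 0.074391 + 0.074868 + 0.015096 = 0.164355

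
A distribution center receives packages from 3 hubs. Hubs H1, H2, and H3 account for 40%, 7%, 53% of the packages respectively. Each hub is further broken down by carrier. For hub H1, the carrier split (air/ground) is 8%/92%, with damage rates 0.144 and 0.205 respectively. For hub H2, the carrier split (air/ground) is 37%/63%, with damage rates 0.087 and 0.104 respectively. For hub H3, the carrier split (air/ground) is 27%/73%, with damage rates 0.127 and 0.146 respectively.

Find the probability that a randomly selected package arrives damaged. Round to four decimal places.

0.1615

P(D|H1) = 0.08·0.144 + 0.92·0.205 = 0.01152 + 0.1886 = 0.20012
P(D|H2) = 0.37·0.087 + 0.63·0.104 = 0.03219 + 0.06552 = 0.09771
P(D|H3) = 0.27·0.127 + 0.73·0.146 = 0.03429 + 0.10658 = 0.14087
Then overall,
P(D) = 0.4·0.20012 + 0.07·0.09771 + 0.53·0.14087
      = 0.080048 + 0.0068397 + 0.0746611 = 0.1615488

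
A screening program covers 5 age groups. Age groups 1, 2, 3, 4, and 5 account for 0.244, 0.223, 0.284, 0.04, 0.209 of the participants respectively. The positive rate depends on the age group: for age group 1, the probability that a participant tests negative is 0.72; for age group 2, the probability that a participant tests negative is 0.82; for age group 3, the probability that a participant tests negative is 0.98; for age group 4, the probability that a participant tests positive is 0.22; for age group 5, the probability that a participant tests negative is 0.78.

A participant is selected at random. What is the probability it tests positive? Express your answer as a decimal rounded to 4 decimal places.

P(T|1) = 1 − 0.72 = 0.28.
P(T|2) = 1 − 0.82 = 0.18.
P(T|3) = 1 − 0.98 = 0.02.
P(T|5) = 1 − 0.78 = 0.22.
P(T) = P(T|1)·P(1) + P(T|2)·P(2) + P(T|3)·P(3) + P(T|4)·P(4) + P(T|5)·P(5)
      = 0.28·0.244 + 0.18·0.223 + 0.02·0.284 + 0.22·0.04 + 0.22·0.209
      = 0.06832 + 0.04014 + 0.00568 + 0.0088 + 0.04598 = 0.16892

P(T) ≈ 0.1689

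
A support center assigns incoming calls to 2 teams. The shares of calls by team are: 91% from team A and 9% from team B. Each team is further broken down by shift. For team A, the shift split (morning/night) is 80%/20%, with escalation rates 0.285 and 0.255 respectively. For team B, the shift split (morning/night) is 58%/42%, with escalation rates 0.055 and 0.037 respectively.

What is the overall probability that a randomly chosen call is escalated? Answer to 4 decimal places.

0.2582

P(E|A) = 0.8·0.285 + 0.2·0.255 = 0.228 + 0.051 = 0.279
P(E|B) = 0.58·0.055 + 0.42·0.037 = 0.0319 + 0.01554 = 0.04744
Then overall,
P(E) = 0.91·0.279 + 0.09·0.04744
      = 0.25389 + 0.0042696 = 0.2581596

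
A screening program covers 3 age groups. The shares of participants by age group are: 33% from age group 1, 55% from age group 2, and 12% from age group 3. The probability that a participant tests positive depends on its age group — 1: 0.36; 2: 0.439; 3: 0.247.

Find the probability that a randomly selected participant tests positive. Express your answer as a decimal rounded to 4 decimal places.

Using total probability over the partition,
P(T) = P(T|1)·P(1) + P(T|2)·P(2) + P(T|3)·P(3)
      = 0.36·0.33 + 0.439·0.55 + 0.247·0.12
      = 0.1188 + 0.24145 + 0.02964 = 0.38989

0.3899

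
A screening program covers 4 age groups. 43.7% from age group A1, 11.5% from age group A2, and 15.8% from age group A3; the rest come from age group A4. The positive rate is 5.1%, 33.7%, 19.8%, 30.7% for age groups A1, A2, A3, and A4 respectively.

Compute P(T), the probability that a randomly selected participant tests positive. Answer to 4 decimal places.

P(A4) = 1 − (0.437 + 0.115 + 0.158) = 0.29.
P(T) = P(T|A1)·P(A1) + P(T|A2)·P(A2) + P(T|A3)·P(A3) + P(T|A4)·P(A4)
      = 0.051·0.437 + 0.337·0.115 + 0.198·0.158 + 0.307·0.29
      = 0.022287 + 0.038755 + 0.031284 + 0.08903 = 0.181356

0.1814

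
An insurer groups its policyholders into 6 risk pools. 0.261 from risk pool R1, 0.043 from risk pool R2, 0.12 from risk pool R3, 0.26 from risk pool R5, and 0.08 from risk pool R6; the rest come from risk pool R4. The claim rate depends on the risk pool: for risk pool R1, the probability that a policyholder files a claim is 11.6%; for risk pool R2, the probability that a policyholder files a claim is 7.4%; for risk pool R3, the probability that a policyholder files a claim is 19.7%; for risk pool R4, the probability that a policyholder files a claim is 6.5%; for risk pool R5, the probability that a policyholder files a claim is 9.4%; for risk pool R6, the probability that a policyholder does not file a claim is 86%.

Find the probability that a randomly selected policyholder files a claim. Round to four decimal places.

0.1081

P(R4) = 1 − (0.261 + 0.043 + 0.12 + 0.26 + 0.08) = 0.236.
P(C|R6) = 1 − 0.86 = 0.14.
Summing over the partition,
P(C) = P(C|R1)·P(R1) + P(C|R2)·P(R2) + P(C|R3)·P(R3) + P(C|R4)·P(R4) + P(C|R5)·P(R5) + P(C|R6)·P(R6)
      = 0.116·0.261 + 0.074·0.043 + 0.197·0.12 + 0.065·0.236 + 0.094·0.26 + 0.14·0.08
      = 0.030276 + 0.003182 + 0.02364 + 0.01534 + 0.02444 + 0.0112 = 0.108078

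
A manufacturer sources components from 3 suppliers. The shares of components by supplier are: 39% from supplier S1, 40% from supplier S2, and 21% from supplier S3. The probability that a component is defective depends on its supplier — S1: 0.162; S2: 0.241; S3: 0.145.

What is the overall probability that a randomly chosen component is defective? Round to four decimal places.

P(D) ≈ 0.1900

Using total probability over the partition,
P(D) = P(D|S1)·P(S1) + P(D|S2)·P(S2) + P(D|S3)·P(S3)
      = 0.162·0.39 + 0.241·0.4 + 0.145·0.21
      = 0.06318 + 0.0964 + 0.03045 = 0.19003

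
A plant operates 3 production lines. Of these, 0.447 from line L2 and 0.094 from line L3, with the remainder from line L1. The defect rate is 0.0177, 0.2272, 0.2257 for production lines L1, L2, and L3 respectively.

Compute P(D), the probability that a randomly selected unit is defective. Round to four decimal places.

0.1309

P(L1) = 1 − (0.447 + 0.094) = 0.459.
P(D) = P(D|L1)·P(L1) + P(D|L2)·P(L2) + P(D|L3)·P(L3)
      = 0.0177·0.459 + 0.2272·0.447 + 0.2257·0.094
      = 0.0081243 + 0.1015584 + 0.0212158 = 0.1308985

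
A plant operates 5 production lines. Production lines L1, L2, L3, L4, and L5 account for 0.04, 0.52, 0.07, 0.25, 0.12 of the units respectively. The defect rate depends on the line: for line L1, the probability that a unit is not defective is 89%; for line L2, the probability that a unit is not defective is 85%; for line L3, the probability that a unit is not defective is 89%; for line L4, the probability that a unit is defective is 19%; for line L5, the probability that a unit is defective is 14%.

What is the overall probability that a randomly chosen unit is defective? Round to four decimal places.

P(D|L1) = 1 − 0.89 = 0.11.
P(D|L2) = 1 − 0.85 = 0.15.
P(D|L3) = 1 − 0.89 = 0.11.
P(D) = P(D|L1)·P(L1) + P(D|L2)·P(L2) + P(D|L3)·P(L3) + P(D|L4)·P(L4) + P(D|L5)·P(L5)
      = 0.11·0.04 + 0.15·0.52 + 0.11·0.07 + 0.19·0.25 + 0.14·0.12
      = 0.0044 + 0.078 + 0.0077 + 0.0475 + 0.0168 = 0.1544

0.1544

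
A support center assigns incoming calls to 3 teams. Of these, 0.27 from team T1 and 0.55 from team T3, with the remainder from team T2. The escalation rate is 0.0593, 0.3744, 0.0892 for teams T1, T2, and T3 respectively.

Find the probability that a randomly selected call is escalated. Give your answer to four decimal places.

P(T2) = 1 − (0.27 + 0.55) = 0.18.
Using total probability over the partition,
P(E) = P(E|T1)·P(T1) + P(E|T2)·P(T2) + P(E|T3)·P(T3)
      = 0.0593·0.27 + 0.3744·0.18 + 0.0892·0.55
      = 0.016011 + 0.067392 + 0.04906 = 0.132463

0.1325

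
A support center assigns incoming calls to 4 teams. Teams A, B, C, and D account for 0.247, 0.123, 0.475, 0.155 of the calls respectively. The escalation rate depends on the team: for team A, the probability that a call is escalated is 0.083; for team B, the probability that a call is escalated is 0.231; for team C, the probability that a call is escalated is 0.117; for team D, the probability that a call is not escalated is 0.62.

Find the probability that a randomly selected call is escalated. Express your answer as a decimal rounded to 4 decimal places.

P(E|D) = 1 − 0.62 = 0.38.
Summing over the partition,
P(E) = P(E|A)·P(A) + P(E|B)·P(B) + P(E|C)·P(C) + P(E|D)·P(D)
      = 0.083·0.247 + 0.231·0.123 + 0.117·0.475 + 0.38·0.155
      = 0.020501 + 0.028413 + 0.055575 + 0.0589 = 0.163389

0.1634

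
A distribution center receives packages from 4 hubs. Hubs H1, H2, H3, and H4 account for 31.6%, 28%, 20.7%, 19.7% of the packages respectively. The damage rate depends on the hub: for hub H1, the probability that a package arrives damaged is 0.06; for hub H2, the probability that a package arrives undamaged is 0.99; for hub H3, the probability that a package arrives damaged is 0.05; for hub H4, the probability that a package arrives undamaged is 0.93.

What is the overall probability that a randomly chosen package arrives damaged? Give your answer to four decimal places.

P(D|H2) = 1 − 0.99 = 0.01.
P(D|H4) = 1 − 0.93 = 0.07.
By the law of total probability,
P(D) = P(D|H1)·P(H1) + P(D|H2)·P(H2) + P(D|H3)·P(H3) + P(D|H4)·P(H4)
      = 0.06·0.316 + 0.01·0.28 + 0.05·0.207 + 0.07·0.197
      = 0.01896 + 0.0028 + 0.01035 + 0.01379 = 0.0459

0.0459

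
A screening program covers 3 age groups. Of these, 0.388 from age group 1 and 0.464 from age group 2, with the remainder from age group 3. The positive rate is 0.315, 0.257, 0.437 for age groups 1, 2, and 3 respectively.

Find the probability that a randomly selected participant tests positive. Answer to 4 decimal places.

0.3061

P(3) = 1 − (0.388 + 0.464) = 0.148.
By the law of total probability,
P(T) = P(T|1)·P(1) + P(T|2)·P(2) + P(T|3)·P(3)
      = 0.315·0.388 + 0.257·0.464 + 0.437·0.148
      = 0.12222 + 0.119248 + 0.064676 = 0.306144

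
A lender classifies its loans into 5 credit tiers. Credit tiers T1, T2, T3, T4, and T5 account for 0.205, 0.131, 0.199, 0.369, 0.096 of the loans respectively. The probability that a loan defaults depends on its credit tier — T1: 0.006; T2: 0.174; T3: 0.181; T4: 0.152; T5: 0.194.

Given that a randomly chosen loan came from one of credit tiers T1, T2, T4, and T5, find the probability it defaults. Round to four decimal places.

P(D|S) ≈ 0.1233

Let S = {T1, T2, T4, T5}.
P(S) = 0.205 + 0.131 + 0.369 + 0.096 = 0.801.
P(D ∩ S) = 0.006·0.205 + 0.174·0.131 + 0.152·0.369 + 0.194·0.096 = 0.00123 + 0.022794 + 0.056088 + 0.018624 = 0.098736.
P(D | S) = 0.098736 / 0.801 = 0.123266…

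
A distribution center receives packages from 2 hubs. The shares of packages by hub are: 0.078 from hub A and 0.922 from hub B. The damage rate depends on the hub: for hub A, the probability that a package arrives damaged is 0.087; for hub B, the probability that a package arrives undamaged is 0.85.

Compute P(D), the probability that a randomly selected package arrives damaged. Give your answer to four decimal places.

0.1451

P(D|B) = 1 − 0.85 = 0.15.
P(D) = P(D|A)·P(A) + P(D|B)·P(B)
      = 0.087·0.078 + 0.15·0.922
      = 0.006786 + 0.1383 = 0.145086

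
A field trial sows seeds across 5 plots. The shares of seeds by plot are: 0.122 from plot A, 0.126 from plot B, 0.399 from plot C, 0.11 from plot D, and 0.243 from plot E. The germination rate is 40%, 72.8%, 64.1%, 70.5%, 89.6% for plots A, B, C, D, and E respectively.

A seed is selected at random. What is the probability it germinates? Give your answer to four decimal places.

Summing over the partition,
P(G) = P(G|A)·P(A) + P(G|B)·P(B) + P(G|C)·P(C) + P(G|D)·P(D) + P(G|E)·P(E)
      = 0.4·0.122 + 0.728·0.126 + 0.641·0.399 + 0.705·0.11 + 0.896·0.243
      = 0.0488 + 0.091728 + 0.255759 + 0.07755 + 0.217728 = 0.691565

0.6916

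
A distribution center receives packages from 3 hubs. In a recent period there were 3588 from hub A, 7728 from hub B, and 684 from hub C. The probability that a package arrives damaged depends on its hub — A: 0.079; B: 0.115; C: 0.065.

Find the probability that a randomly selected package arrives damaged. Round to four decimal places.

0.1014

Total: 3588 + 7728 + 684 = 12000.
P(A) = 3588/12000 = 0.299. P(B) = 7728/12000 = 0.644. P(C) = 684/12000 = 0.057.
P(D) = P(D|A)·P(A) + P(D|B)·P(B) + P(D|C)·P(C)
      = 0.079·0.299 + 0.115·0.644 + 0.065·0.057
      = 0.023621 + 0.07406 + 0.003705 = 0.101386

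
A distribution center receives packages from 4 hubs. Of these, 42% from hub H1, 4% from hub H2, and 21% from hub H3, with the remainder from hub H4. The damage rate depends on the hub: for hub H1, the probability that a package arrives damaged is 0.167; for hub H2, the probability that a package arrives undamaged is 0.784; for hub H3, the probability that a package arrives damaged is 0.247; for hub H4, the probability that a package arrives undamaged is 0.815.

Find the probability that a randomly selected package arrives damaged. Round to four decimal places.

P(D) ≈ 0.1917

P(H4) = 1 − (0.42 + 0.04 + 0.21) = 0.33.
P(D|H2) = 1 − 0.784 = 0.216.
P(D|H4) = 1 − 0.815 = 0.185.
P(D) = P(D|H1)·P(H1) + P(D|H2)·P(H2) + P(D|H3)·P(H3) + P(D|H4)·P(H4)
      = 0.167·0.42 + 0.216·0.04 + 0.247·0.21 + 0.185·0.33
      = 0.07014 + 0.00864 + 0.05187 + 0.06105 = 0.1917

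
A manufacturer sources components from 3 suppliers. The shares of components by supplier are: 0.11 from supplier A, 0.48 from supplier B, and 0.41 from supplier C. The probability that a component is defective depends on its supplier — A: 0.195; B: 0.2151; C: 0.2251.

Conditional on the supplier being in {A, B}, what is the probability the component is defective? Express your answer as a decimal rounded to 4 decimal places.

0.2114

Let S = {A, B}.
P(S) = 0.11 + 0.48 = 0.59.
P(D ∩ S) = 0.195·0.11 + 0.2151·0.48 = 0.02145 + 0.103248 = 0.124698.
P(D | S) = 0.124698 / 0.59 = 0.211353…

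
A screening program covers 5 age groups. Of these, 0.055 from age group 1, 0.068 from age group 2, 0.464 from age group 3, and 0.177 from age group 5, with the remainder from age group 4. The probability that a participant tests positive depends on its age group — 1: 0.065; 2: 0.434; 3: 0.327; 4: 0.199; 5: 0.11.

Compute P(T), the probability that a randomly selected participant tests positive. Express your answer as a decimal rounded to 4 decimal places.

P(4) = 1 − (0.055 + 0.068 + 0.464 + 0.177) = 0.236.
P(T) = P(T|1)·P(1) + P(T|2)·P(2) + P(T|3)·P(3) + P(T|4)·P(4) + P(T|5)·P(5)
      = 0.065·0.055 + 0.434·0.068 + 0.327·0.464 + 0.199·0.236 + 0.11·0.177
      = 0.003575 + 0.029512 + 0.151728 + 0.046964 + 0.01947 = 0.251249

P(T) ≈ 0.2512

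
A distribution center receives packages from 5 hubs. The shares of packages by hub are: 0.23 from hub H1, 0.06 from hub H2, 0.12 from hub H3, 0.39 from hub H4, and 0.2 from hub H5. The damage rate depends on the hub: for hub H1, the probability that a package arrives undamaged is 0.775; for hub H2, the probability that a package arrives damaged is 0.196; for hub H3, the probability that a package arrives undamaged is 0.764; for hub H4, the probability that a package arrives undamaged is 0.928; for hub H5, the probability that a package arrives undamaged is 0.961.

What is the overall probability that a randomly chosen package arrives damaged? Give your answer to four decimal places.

P(D|H1) = 1 − 0.775 = 0.225.
P(D|H3) = 1 − 0.764 = 0.236.
P(D|H4) = 1 − 0.928 = 0.072.
P(D|H5) = 1 − 0.961 = 0.039.
P(D) = P(D|H1)·P(H1) + P(D|H2)·P(H2) + P(D|H3)·P(H3) + P(D|H4)·P(H4) + P(D|H5)·P(H5)
      = 0.225·0.23 + 0.196·0.06 + 0.236·0.12 + 0.072·0.39 + 0.039·0.2
      = 0.05175 + 0.01176 + 0.02832 + 0.02808 + 0.0078 = 0.12771

0.1277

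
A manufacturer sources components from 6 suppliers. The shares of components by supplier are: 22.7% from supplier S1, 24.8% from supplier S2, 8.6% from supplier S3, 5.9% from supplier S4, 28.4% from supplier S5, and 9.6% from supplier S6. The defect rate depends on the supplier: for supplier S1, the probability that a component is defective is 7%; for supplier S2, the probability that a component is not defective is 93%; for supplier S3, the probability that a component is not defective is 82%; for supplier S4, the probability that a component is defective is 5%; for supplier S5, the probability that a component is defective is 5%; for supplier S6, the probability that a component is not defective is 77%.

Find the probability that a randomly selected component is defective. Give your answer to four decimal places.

P(D|S2) = 1 − 0.93 = 0.07.
P(D|S3) = 1 − 0.82 = 0.18.
P(D|S6) = 1 − 0.77 = 0.23.
Using total probability over the partition,
P(D) = P(D|S1)·P(S1) + P(D|S2)·P(S2) + P(D|S3)·P(S3) + P(D|S4)·P(S4) + P(D|S5)·P(S5) + P(D|S6)·P(S6)
      = 0.07·0.227 + 0.07·0.248 + 0.18·0.086 + 0.05·0.059 + 0.05·0.284 + 0.23·0.096
      = 0.01589 + 0.01736 + 0.01548 + 0.00295 + 0.0142 + 0.02208 = 0.08796

P(D) ≈ 0.0880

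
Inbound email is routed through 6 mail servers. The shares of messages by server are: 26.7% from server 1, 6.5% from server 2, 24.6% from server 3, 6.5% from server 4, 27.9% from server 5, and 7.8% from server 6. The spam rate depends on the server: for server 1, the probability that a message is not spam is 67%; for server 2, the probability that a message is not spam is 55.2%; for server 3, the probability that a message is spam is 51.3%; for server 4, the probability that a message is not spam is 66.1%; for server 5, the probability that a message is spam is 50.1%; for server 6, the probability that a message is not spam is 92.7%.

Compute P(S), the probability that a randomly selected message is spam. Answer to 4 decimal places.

0.4109

P(S|1) = 1 − 0.67 = 0.33.
P(S|2) = 1 − 0.552 = 0.448.
P(S|4) = 1 − 0.661 = 0.339.
P(S|6) = 1 − 0.927 = 0.073.
P(S) = P(S|1)·P(1) + P(S|2)·P(2) + P(S|3)·P(3) + P(S|4)·P(4) + P(S|5)·P(5) + P(S|6)·P(6)
      = 0.33·0.267 + 0.448·0.065 + 0.513·0.246 + 0.339·0.065 + 0.501·0.279 + 0.073·0.078
      = 0.08811 + 0.02912 + 0.126198 + 0.022035 + 0.139779 + 0.005694 = 0.410936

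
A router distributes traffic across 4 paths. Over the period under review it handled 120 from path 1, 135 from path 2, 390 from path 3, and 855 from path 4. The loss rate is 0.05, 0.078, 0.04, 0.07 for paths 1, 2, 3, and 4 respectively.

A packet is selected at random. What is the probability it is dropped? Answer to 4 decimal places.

0.0613

Total: 120 + 135 + 390 + 855 = 1500.
P(1) = 120/1500 = 0.08. P(2) = 135/1500 = 0.09. P(3) = 390/1500 = 0.26. P(4) = 855/1500 = 0.57.
P(L) = P(L|1)·P(1) + P(L|2)·P(2) + P(L|3)·P(3) + P(L|4)·P(4)
      = 0.05·0.08 + 0.078·0.09 + 0.04·0.26 + 0.07·0.57
      = 0.004 + 0.00702 + 0.0104 + 0.0399 = 0.06132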